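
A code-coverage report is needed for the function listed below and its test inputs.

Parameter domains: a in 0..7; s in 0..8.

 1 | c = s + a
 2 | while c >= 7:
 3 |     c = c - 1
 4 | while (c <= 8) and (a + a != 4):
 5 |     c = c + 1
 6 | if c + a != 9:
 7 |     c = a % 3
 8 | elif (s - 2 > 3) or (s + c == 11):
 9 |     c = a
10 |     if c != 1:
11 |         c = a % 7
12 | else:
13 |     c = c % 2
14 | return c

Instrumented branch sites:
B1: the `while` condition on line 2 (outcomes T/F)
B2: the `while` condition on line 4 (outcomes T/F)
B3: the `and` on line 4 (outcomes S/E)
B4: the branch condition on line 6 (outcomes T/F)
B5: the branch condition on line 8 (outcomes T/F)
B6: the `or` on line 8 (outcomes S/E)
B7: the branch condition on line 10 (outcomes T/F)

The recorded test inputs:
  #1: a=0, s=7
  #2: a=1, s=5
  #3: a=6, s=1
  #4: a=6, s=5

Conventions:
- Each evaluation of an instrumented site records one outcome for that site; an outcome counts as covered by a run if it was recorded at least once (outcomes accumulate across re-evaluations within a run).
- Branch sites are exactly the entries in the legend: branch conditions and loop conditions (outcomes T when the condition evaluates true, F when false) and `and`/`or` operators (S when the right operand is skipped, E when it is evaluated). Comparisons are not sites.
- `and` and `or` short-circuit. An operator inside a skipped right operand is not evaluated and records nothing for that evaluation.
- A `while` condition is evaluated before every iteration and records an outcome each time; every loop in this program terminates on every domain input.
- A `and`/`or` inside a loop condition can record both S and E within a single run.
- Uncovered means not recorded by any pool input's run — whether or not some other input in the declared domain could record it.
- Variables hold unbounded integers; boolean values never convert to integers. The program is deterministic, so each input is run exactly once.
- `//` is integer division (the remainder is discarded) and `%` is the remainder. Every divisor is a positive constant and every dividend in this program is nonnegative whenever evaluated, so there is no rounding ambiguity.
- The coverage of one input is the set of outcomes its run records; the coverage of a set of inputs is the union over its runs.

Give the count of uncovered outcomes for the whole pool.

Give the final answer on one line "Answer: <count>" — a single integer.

input #1, a=0, s=7: outcomes B1=T, B1=F, B2=T, B2=F, B3=S, B3=E, B4=F, B5=T, B6=S, B7=T
input #2, a=1, s=5: outcomes B1=F, B2=T, B2=F, B3=S, B3=E, B4=T
input #3, a=6, s=1: outcomes B1=T, B1=F, B2=T, B2=F, B3=S, B3=E, B4=T
input #4, a=6, s=5: outcomes B1=T, B1=F, B2=T, B2=F, B3=S, B3=E, B4=T
union over the pool: B1=T, B1=F, B2=T, B2=F, B3=S, B3=E, B4=T, B4=F, B5=T, B6=S, B7=T
uncovered (3 of 14): B5=F, B6=E, B7=F

Answer: 3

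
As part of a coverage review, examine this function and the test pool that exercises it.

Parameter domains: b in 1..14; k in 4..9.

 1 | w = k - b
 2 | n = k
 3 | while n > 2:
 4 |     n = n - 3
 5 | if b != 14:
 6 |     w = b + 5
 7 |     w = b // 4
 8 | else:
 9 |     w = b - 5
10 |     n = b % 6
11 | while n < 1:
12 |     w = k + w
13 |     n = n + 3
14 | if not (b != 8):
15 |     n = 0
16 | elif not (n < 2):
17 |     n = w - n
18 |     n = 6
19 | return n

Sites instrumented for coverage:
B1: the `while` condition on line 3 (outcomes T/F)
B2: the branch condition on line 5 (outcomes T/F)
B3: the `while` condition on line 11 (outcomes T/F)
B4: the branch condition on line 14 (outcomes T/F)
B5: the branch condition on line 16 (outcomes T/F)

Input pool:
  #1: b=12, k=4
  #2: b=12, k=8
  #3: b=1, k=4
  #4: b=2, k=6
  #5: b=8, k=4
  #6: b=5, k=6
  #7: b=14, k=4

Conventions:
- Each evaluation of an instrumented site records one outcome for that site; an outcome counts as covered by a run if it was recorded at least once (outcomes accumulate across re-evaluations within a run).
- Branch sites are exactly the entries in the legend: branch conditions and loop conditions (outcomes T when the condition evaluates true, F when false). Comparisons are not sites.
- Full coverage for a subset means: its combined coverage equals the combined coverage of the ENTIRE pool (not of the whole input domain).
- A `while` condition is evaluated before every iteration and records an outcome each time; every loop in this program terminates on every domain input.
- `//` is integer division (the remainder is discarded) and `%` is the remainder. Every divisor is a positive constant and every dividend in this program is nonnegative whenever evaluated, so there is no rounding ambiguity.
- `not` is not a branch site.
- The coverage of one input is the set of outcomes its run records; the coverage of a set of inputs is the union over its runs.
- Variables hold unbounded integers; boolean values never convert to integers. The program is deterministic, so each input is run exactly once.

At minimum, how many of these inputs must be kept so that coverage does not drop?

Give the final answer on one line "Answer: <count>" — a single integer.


test 1 (b=12, k=4) hits B1=T, B1=F, B2=T, B3=F, B4=F, B5=F
test 2 (b=12, k=8) hits B1=T, B1=F, B2=T, B3=F, B4=F, B5=T
test 3 (b=1, k=4) hits B1=T, B1=F, B2=T, B3=F, B4=F, B5=F
test 4 (b=2, k=6) hits B1=T, B1=F, B2=T, B3=T, B3=F, B4=F, B5=T
test 5 (b=8, k=4) hits B1=T, B1=F, B2=T, B3=F, B4=T
test 6 (b=5, k=6) hits B1=T, B1=F, B2=T, B3=T, B3=F, B4=F, B5=T
test 7 (b=14, k=4) hits B1=T, B1=F, B2=F, B3=F, B4=F, B5=T
the full pool covers 10 outcomes: B1=T, B1=F, B2=T, B2=F, B3=T, B3=F, B4=T, B4=F, B5=T, B5=F
checked all size-1 subsets: none covers 10 outcomes (max 7/10)
checked all size-2 subsets: none covers 10 outcomes (max 8/10)
checked all size-3 subsets: none covers 10 outcomes (max 9/10)
inputs {1, 4, 5, 7} (size 4) cover everything; no size-4 subset with a lexicographically smaller index list covers all 10
Answer: 4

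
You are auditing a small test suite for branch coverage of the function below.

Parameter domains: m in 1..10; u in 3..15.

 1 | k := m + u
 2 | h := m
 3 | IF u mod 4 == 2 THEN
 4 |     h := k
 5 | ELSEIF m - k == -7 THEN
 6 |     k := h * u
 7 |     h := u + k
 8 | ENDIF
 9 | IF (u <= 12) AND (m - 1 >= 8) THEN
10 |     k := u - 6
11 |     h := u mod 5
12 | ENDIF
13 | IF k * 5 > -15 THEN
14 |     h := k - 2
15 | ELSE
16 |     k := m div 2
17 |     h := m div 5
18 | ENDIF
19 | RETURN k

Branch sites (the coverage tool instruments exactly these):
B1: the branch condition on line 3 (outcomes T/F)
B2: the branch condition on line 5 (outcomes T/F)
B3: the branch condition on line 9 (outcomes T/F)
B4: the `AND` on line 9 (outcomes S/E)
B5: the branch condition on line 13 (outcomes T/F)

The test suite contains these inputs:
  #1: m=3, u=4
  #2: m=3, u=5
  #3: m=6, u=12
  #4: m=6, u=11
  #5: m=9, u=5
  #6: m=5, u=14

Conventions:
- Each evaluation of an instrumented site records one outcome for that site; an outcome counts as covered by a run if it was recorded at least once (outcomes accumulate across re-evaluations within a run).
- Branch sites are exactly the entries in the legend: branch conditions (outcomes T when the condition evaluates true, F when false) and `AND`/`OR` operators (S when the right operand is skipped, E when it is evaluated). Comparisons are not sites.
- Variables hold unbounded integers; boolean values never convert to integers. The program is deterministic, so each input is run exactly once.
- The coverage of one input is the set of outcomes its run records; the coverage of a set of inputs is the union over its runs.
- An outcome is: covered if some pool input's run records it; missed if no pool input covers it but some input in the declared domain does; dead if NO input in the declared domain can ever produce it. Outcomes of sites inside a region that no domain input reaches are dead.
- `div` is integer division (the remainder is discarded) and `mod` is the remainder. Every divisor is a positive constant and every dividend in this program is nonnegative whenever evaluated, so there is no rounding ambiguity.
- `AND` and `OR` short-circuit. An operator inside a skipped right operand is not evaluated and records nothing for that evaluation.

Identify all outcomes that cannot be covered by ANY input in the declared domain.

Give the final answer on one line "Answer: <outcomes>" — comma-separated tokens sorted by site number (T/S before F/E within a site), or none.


sweeping the full domain (130 inputs) for each outcome:
  reachable outcomes have witnesses, e.g. B1=T (e.g. m=1, u=6), B1=F (e.g. m=1, u=3), B2=T (e.g. m=1, u=7), B2=F (e.g. m=1, u=3)
Answer: none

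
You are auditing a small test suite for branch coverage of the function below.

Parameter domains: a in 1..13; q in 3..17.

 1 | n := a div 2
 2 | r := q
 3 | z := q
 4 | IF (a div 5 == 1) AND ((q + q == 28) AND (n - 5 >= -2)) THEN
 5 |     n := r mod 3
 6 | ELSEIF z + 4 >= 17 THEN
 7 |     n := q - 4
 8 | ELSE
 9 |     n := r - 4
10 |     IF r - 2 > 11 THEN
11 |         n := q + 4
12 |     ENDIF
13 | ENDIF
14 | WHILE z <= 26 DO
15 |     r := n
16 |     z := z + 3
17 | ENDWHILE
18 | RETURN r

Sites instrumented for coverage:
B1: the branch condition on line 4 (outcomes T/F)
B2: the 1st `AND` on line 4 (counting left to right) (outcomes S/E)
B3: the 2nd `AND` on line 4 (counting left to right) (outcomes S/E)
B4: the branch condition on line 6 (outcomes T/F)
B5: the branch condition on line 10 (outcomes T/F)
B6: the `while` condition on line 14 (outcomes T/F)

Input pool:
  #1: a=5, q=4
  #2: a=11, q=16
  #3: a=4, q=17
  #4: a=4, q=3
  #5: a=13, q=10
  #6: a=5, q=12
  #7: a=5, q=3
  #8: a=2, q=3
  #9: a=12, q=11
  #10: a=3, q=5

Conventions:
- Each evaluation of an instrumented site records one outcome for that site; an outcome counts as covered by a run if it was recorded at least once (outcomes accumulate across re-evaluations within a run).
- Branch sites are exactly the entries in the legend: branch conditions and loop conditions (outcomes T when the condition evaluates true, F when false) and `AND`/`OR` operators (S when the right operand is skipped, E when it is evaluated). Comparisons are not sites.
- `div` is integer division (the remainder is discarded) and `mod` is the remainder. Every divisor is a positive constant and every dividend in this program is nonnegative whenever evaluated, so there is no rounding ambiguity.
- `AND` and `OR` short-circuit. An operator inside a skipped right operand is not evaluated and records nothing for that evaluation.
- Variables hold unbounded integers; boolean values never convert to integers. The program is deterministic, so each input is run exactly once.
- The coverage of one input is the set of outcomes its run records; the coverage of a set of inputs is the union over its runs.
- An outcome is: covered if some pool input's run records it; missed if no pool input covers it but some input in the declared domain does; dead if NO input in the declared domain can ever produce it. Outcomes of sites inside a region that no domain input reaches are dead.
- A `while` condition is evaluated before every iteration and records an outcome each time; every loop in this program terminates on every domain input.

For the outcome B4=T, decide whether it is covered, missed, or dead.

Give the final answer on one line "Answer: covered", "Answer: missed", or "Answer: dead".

B4=T is recorded by pool input(s) 2, 3 -> covered

Answer: covered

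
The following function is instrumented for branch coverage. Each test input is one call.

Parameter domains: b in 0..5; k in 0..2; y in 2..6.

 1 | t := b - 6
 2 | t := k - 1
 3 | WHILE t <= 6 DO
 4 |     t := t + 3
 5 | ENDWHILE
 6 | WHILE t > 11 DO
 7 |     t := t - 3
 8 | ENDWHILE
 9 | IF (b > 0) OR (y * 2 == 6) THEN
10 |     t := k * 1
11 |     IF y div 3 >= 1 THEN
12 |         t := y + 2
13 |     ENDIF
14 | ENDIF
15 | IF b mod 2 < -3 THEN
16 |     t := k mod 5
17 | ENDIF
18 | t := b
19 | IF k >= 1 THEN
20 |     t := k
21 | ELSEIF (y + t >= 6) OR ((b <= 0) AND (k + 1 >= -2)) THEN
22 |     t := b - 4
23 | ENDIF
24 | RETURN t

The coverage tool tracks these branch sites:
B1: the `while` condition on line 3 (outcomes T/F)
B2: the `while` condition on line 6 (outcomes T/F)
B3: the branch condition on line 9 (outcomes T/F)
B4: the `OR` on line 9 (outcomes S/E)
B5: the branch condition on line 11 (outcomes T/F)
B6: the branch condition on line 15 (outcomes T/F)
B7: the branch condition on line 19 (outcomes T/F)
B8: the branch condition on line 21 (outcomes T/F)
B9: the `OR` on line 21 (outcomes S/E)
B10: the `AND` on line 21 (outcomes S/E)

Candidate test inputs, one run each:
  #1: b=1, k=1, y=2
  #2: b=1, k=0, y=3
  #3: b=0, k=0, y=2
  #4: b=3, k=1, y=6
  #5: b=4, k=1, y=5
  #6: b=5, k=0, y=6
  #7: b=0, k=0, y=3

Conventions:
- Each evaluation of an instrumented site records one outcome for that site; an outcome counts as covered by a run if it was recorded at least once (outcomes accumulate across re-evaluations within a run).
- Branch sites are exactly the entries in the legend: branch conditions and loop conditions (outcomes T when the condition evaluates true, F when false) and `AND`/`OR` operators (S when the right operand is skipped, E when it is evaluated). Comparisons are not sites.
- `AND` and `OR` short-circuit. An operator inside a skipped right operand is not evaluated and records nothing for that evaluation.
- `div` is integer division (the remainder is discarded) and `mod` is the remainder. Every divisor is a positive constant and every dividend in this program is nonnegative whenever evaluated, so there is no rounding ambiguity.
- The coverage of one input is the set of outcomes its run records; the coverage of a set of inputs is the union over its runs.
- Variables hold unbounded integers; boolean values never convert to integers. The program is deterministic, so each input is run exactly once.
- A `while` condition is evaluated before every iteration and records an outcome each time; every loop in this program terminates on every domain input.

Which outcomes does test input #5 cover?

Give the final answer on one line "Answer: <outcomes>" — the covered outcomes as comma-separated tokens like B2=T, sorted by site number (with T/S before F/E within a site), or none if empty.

Running input #5 (b=4, k=1, y=5), event by event:
  B1->T, B1->T, B1->T, B1->F, B2->F, B4->S, B3->T, B5->T, B6->F, B7->T
distinct outcomes covered: B1=T, B1=F, B2=F, B3=T, B4=S, B5=T, B6=F, B7=T

Answer: B1=T, B1=F, B2=F, B3=T, B4=S, B5=T, B6=F, B7=T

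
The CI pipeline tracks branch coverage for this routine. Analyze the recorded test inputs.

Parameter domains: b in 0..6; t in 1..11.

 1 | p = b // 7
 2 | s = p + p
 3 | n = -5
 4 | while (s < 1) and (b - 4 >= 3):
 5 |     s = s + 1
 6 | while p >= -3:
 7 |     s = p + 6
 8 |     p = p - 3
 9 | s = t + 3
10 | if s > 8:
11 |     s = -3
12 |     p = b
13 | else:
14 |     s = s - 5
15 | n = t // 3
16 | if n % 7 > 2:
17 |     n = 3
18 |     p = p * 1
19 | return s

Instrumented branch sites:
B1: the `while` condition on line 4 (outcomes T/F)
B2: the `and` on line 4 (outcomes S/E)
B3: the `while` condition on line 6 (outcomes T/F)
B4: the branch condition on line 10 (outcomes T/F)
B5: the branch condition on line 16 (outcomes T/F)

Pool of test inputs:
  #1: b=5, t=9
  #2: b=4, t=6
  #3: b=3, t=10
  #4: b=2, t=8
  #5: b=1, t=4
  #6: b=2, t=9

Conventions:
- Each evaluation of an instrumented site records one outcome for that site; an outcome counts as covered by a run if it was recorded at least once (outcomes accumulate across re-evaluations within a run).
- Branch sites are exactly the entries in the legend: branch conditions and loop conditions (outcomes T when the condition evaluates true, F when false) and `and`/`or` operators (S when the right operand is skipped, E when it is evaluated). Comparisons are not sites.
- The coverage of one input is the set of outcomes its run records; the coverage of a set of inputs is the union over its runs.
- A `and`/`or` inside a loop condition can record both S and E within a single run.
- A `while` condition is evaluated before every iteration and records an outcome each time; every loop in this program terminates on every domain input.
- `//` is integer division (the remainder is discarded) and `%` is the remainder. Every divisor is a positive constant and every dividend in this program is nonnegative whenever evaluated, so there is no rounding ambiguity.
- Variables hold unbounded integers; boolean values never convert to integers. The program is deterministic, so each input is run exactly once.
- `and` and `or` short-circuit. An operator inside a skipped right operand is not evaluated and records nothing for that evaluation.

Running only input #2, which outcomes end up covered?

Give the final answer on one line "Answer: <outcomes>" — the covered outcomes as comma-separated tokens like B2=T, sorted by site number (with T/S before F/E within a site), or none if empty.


Event log for input #2 (b=4, t=6):
  B2->E, B1->F, B3->T, B3->T, B3->F, B4->T, B5->F
collecting distinct outcomes: B1=F, B2=E, B3=T, B3=F, B4=T, B5=F
Answer: B1=F, B2=E, B3=T, B3=F, B4=T, B5=F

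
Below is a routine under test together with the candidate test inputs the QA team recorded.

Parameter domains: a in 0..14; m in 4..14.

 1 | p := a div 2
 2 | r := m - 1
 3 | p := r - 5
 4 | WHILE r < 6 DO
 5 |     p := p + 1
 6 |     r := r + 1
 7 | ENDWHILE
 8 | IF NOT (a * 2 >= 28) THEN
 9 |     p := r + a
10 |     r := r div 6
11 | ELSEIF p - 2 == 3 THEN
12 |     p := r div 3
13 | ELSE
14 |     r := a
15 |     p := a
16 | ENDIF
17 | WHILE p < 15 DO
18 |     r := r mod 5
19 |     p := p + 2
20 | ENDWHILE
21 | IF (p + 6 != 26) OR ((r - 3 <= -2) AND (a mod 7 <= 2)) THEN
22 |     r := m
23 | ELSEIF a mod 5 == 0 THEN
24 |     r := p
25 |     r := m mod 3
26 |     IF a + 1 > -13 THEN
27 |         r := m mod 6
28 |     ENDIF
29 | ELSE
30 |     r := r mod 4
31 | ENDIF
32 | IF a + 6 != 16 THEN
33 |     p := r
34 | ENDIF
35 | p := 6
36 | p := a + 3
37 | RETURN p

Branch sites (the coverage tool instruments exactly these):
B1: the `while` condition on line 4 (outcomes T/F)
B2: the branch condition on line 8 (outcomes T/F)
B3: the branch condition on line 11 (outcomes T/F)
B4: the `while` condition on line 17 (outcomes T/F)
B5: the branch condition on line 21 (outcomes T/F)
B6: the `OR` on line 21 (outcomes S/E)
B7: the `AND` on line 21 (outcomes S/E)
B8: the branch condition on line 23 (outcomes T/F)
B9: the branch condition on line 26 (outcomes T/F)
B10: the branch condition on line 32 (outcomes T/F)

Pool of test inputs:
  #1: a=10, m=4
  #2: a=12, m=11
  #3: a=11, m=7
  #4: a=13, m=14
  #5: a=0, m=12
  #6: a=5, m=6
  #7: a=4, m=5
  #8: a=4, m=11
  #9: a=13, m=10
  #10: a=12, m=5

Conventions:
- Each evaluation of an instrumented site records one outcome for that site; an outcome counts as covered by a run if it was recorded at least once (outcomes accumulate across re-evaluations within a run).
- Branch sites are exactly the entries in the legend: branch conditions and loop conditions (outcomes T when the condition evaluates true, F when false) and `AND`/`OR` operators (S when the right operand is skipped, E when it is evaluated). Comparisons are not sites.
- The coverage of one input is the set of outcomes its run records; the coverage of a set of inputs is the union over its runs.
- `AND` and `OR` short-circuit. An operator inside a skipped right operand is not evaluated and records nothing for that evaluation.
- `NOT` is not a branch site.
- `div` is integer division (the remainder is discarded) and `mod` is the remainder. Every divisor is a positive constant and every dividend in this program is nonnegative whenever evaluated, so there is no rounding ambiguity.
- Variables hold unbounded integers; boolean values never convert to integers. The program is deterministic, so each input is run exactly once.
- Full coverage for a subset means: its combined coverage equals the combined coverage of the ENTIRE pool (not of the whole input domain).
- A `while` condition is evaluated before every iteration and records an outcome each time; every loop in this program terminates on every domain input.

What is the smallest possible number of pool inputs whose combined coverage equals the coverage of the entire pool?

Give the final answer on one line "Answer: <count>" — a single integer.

#1 (a=10, m=4) -> covered: B1=T, B1=F, B2=T, B4=F, B5=T, B6=S, B10=F
#2 (a=12, m=11) -> covered: B1=F, B2=T, B4=F, B5=T, B6=S, B10=T
#3 (a=11, m=7) -> covered: B1=F, B2=T, B4=F, B5=T, B6=S, B10=T
#4 (a=13, m=14) -> covered: B1=F, B2=T, B4=F, B5=T, B6=S, B10=T
#5 (a=0, m=12) -> covered: B1=F, B2=T, B4=T, B4=F, B5=T, B6=S, B10=T
#6 (a=5, m=6) -> covered: B1=T, B1=F, B2=T, B4=T, B4=F, B5=T, B6=S, B10=T
#7 (a=4, m=5) -> covered: B1=T, B1=F, B2=T, B4=T, B4=F, B5=T, B6=S, B10=T
#8 (a=4, m=11) -> covered: B1=F, B2=T, B4=T, B4=F, B5=T, B6=S, B10=T
#9 (a=13, m=10) -> covered: B1=F, B2=T, B4=F, B5=T, B6=S, B10=T
#10 (a=12, m=5) -> covered: B1=T, B1=F, B2=T, B4=F, B5=T, B6=S, B10=T
union over all inputs: B1=T, B1=F, B2=T, B4=T, B4=F, B5=T, B6=S, B10=T, B10=F (9 outcomes)
every size-1 subset falls short of the 9 outcomes (best: 8/9)
the canonical winner is {1, 5}: size 2, full 9-outcome coverage, earliest index list among size-2 covers

Answer: 2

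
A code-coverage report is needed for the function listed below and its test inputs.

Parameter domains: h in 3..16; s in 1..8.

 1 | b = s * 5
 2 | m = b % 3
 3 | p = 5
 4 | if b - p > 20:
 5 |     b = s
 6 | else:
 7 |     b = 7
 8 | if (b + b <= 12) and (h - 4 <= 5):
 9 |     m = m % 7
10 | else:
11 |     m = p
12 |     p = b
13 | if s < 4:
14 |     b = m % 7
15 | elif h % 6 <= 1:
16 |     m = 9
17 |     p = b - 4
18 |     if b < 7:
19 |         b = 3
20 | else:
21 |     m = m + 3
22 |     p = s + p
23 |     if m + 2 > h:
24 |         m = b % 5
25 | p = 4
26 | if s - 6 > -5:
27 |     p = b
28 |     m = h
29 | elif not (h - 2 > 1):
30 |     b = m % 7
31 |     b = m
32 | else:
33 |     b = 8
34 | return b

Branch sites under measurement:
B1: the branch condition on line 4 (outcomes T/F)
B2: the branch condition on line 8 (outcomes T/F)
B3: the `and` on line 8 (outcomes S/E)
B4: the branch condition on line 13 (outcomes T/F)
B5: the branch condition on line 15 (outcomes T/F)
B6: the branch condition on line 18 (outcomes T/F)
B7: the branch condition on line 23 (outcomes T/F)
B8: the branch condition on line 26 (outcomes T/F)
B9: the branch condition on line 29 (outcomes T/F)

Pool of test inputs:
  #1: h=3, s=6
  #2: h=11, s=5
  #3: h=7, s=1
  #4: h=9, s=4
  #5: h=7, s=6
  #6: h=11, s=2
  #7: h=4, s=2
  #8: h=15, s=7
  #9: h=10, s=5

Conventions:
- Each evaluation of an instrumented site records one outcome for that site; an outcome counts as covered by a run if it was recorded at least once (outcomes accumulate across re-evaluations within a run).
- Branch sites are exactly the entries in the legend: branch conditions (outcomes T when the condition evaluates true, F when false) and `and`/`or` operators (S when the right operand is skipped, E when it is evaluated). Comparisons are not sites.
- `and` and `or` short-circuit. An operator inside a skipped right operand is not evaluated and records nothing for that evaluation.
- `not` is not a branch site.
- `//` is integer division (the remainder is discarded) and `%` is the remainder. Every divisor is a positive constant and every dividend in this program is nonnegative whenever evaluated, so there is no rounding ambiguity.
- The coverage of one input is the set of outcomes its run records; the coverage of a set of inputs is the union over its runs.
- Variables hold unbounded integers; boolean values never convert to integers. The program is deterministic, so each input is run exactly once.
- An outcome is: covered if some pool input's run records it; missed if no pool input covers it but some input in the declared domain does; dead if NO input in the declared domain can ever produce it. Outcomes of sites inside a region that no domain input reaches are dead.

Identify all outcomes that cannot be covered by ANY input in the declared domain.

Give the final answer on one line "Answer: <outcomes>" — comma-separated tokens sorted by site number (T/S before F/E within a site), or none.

running all 112 domain inputs and tallying outcomes:
  reachable outcomes have witnesses, e.g. B1=T (e.g. h=3, s=6), B1=F (e.g. h=3, s=1), B2=T (e.g. h=3, s=6), B2=F (e.g. h=3, s=1)

Answer: none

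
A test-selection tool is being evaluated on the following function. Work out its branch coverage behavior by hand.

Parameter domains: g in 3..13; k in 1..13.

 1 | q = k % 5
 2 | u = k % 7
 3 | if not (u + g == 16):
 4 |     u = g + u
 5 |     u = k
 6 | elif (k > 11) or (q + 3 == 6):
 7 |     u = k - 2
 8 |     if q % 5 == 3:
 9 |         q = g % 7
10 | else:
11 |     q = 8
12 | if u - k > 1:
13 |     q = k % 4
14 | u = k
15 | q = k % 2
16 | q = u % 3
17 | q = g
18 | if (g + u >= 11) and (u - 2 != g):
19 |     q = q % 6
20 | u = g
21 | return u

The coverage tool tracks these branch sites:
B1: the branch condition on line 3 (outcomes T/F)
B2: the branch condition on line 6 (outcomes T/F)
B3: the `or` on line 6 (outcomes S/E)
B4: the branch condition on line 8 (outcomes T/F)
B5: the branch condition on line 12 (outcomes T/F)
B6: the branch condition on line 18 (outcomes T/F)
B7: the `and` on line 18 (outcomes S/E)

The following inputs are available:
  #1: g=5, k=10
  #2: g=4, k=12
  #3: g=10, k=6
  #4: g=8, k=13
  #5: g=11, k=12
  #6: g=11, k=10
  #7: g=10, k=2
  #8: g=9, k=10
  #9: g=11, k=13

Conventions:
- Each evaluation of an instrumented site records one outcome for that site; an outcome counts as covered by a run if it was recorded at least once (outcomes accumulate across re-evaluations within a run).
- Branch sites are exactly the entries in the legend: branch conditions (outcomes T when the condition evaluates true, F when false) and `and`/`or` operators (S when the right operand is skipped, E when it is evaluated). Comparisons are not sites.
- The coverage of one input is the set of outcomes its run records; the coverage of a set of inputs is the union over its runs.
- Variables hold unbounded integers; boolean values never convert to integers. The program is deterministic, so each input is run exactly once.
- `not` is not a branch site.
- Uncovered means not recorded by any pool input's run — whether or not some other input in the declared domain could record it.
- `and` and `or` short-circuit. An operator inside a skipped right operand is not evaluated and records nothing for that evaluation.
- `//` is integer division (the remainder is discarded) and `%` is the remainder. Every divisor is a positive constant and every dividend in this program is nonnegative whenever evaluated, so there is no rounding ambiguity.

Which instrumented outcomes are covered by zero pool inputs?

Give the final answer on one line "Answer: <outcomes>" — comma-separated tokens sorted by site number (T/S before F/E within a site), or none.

#1 (g=5, k=10) -> B1->T, B5->F, B7->E, B6->T; covered: B1=T, B5=F, B6=T, B7=E
#2 (g=4, k=12) -> B1->T, B5->F, B7->E, B6->T; covered: B1=T, B5=F, B6=T, B7=E
#3 (g=10, k=6) -> B1->F, B3->E, B2->F, B5->F, B7->E, B6->T; covered: B1=F, B2=F, B3=E, B5=F, B6=T, B7=E
#4 (g=8, k=13) -> B1->T, B5->F, B7->E, B6->T; covered: B1=T, B5=F, B6=T, B7=E
#5 (g=11, k=12) -> B1->F, B3->S, B2->T, B4->F, B5->F, B7->E, B6->T; covered: B1=F, B2=T, B3=S, B4=F, B5=F, B6=T, B7=E
#6 (g=11, k=10) -> B1->T, B5->F, B7->E, B6->T; covered: B1=T, B5=F, B6=T, B7=E
#7 (g=10, k=2) -> B1->T, B5->F, B7->E, B6->T; covered: B1=T, B5=F, B6=T, B7=E
#8 (g=9, k=10) -> B1->T, B5->F, B7->E, B6->T; covered: B1=T, B5=F, B6=T, B7=E
#9 (g=11, k=13) -> B1->T, B5->F, B7->E, B6->F; covered: B1=T, B5=F, B6=F, B7=E
union over the pool: B1=T, B1=F, B2=T, B2=F, B3=S, B3=E, B4=F, B5=F, B6=T, B6=F, B7=E
uncovered (3 of 14): B4=T, B5=T, B7=S

Answer: B4=T, B5=T, B7=S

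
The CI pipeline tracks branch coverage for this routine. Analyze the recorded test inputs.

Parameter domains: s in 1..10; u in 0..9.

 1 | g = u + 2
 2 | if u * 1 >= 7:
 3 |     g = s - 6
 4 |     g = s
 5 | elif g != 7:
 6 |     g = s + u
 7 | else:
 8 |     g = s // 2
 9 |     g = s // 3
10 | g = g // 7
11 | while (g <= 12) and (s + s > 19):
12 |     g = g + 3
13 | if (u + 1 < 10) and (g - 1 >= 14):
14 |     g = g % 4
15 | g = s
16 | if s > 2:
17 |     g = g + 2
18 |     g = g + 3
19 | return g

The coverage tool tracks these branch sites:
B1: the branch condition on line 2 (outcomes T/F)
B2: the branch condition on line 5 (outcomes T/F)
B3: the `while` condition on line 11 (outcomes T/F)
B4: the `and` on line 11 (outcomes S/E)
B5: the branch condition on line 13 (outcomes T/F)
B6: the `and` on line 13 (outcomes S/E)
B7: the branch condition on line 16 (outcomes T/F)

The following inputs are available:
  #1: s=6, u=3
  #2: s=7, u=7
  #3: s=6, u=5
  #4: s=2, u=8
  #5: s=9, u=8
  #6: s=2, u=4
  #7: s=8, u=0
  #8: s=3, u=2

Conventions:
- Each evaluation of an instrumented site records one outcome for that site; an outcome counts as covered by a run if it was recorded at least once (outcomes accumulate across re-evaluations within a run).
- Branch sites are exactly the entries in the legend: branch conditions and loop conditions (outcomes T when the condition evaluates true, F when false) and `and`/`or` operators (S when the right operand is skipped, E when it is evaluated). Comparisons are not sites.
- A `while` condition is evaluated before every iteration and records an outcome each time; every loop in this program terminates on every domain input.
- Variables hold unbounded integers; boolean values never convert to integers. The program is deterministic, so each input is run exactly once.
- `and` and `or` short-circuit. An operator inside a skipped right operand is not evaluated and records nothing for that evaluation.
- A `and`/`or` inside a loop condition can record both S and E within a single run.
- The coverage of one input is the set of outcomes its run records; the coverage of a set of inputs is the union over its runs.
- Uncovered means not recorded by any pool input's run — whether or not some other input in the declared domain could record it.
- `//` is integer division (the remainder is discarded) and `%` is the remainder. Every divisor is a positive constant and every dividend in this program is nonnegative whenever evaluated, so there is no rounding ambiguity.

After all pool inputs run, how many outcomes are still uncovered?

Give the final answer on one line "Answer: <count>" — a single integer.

run #1 (s=6, u=3) runs B1->F, B2->T, B4->E, B3->F, B6->E, B5->F, B7->T; records B1=F, B2=T, B3=F, B4=E, B5=F, B6=E, B7=T
run #2 (s=7, u=7) runs B1->T, B4->E, B3->F, B6->E, B5->F, B7->T; records B1=T, B3=F, B4=E, B5=F, B6=E, B7=T
run #3 (s=6, u=5) runs B1->F, B2->F, B4->E, B3->F, B6->E, B5->F, B7->T; records B1=F, B2=F, B3=F, B4=E, B5=F, B6=E, B7=T
run #4 (s=2, u=8) runs B1->T, B4->E, B3->F, B6->E, B5->F, B7->F; records B1=T, B3=F, B4=E, B5=F, B6=E, B7=F
run #5 (s=9, u=8) runs B1->T, B4->E, B3->F, B6->E, B5->F, B7->T; records B1=T, B3=F, B4=E, B5=F, B6=E, B7=T
run #6 (s=2, u=4) runs B1->F, B2->T, B4->E, B3->F, B6->E, B5->F, B7->F; records B1=F, B2=T, B3=F, B4=E, B5=F, B6=E, B7=F
run #7 (s=8, u=0) runs B1->F, B2->T, B4->E, B3->F, B6->E, B5->F, B7->T; records B1=F, B2=T, B3=F, B4=E, B5=F, B6=E, B7=T
run #8 (s=3, u=2) runs B1->F, B2->T, B4->E, B3->F, B6->E, B5->F, B7->T; records B1=F, B2=T, B3=F, B4=E, B5=F, B6=E, B7=T
union over the pool: B1=T, B1=F, B2=T, B2=F, B3=F, B4=E, B5=F, B6=E, B7=T, B7=F
uncovered (4 of 14): B3=T, B4=S, B5=T, B6=S

Answer: 4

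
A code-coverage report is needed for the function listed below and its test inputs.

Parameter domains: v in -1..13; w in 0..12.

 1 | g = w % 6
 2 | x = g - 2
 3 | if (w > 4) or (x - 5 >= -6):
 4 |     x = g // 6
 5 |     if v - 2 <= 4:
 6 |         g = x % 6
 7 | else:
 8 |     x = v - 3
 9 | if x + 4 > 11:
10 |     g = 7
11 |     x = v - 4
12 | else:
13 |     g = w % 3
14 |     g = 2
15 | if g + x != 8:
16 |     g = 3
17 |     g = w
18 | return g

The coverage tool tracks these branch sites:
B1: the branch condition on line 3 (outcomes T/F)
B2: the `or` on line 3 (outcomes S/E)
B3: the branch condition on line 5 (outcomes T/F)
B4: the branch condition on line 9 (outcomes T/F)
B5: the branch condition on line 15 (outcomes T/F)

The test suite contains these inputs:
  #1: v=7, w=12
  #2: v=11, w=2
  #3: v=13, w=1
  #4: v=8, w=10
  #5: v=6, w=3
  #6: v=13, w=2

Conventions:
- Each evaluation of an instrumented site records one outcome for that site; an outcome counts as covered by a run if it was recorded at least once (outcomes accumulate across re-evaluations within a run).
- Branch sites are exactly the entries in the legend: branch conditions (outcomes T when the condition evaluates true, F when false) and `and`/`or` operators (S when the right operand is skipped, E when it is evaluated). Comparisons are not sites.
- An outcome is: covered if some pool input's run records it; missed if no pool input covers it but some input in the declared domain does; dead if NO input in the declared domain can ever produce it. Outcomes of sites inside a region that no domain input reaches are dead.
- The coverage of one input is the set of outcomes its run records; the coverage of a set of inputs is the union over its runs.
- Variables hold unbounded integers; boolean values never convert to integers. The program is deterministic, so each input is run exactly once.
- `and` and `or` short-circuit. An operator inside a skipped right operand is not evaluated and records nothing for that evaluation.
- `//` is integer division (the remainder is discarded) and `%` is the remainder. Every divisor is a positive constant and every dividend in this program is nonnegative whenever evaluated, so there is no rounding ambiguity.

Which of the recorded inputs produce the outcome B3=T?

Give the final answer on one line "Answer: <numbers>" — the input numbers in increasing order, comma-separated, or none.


input #1 (v=7, w=12): does not record B3=T
input #2 (v=11, w=2): does not record B3=T
input #3 (v=13, w=1): does not record B3=T
input #4 (v=8, w=10): does not record B3=T
input #5 (v=6, w=3): records B3=T
input #6 (v=13, w=2): does not record B3=T
Answer: 5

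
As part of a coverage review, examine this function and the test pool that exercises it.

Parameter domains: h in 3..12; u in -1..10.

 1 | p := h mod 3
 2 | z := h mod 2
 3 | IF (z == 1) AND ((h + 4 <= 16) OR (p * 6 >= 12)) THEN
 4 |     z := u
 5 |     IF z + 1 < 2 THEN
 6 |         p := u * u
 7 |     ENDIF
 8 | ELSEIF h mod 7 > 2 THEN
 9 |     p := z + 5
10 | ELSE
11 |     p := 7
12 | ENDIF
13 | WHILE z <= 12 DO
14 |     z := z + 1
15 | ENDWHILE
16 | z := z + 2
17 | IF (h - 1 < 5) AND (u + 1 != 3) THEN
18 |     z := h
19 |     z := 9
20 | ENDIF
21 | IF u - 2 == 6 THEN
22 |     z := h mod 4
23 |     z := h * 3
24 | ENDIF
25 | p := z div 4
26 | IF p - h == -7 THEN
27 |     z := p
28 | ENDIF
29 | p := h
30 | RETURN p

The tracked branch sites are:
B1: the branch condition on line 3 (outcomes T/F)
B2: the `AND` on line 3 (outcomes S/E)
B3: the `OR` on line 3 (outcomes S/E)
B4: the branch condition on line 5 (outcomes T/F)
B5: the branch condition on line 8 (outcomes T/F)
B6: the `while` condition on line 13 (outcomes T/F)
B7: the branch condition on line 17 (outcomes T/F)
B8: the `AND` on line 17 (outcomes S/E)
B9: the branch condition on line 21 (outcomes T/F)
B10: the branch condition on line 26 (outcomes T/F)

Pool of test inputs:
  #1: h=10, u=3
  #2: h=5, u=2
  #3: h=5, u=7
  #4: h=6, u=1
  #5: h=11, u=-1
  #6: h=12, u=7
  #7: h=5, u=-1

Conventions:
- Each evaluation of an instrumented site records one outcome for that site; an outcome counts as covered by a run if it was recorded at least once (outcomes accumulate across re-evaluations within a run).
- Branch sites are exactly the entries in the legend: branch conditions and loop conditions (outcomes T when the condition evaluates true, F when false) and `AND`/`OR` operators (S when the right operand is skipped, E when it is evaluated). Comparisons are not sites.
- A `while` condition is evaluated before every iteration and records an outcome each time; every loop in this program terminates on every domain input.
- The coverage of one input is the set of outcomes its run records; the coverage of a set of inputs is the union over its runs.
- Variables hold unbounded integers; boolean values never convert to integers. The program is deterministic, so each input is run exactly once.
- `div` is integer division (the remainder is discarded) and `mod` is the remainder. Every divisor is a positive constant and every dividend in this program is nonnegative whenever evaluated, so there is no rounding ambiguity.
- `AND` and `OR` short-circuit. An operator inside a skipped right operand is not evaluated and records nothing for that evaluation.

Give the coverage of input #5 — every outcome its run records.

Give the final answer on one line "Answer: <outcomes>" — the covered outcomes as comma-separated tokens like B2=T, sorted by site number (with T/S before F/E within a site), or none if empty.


Running input #5 (h=11, u=-1), event by event:
  B2->E, B3->S, B1->T, B4->T, B6->T, B6->T, B6->T, B6->T, B6->T, B6->T
  B6->T, B6->T, B6->T, B6->T, B6->T, B6->T, B6->T, B6->T, B6->F, B8->S
  B7->F, B9->F, B10->F
as a set, this run covers: B1=T, B2=E, B3=S, B4=T, B6=T, B6=F, B7=F, B8=S, B9=F, B10=F
Answer: B1=T, B2=E, B3=S, B4=T, B6=T, B6=F, B7=F, B8=S, B9=F, B10=F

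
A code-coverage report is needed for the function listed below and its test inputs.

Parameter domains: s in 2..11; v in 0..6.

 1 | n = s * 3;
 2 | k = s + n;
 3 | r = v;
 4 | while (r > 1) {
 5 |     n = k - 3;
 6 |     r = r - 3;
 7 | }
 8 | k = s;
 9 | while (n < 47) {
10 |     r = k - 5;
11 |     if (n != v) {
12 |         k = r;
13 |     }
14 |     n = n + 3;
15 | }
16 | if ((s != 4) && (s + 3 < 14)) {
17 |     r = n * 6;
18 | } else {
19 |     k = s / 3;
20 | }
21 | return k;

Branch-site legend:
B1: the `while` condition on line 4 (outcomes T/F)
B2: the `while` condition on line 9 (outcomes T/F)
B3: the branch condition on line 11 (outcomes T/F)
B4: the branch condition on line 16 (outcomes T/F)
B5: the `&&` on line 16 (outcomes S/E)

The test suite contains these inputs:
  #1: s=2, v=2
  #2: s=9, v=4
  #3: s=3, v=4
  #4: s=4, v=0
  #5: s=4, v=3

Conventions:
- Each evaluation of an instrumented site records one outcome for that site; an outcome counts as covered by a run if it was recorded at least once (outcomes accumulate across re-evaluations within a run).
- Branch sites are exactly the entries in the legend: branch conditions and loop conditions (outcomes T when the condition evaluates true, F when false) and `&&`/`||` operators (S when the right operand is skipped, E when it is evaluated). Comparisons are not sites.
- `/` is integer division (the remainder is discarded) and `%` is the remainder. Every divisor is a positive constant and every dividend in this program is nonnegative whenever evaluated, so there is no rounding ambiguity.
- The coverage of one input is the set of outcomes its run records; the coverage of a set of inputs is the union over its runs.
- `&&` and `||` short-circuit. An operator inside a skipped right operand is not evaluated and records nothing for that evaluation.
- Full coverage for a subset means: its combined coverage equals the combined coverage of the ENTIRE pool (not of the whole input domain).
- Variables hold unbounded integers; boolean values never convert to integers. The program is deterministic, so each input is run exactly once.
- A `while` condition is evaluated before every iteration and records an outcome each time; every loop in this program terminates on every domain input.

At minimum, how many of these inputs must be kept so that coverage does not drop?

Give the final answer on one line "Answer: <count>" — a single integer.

input #1, s=2, v=2: events B1->T, B1->F, B2->T, B3->T, B2->T, B3->T, B2->T, B3->T, B2->T, B3->T, B2->T, B3->T, B2->T, B3->T, ...; outcomes B1=T, B1=F, B2=T, B2=F, B3=T, B4=T, B5=E
input #2, s=9, v=4: events B1->T, B1->F, B2->T, B3->T, B2->T, B3->T, B2->T, B3->T, B2->T, B3->T, B2->T, B3->T, B2->F, B5->E, ...; outcomes B1=T, B1=F, B2=T, B2=F, B3=T, B4=T, B5=E
input #3, s=3, v=4: events B1->T, B1->F, B2->T, B3->T, B2->T, B3->T, B2->T, B3->T, B2->T, B3->T, B2->T, B3->T, B2->T, B3->T, ...; outcomes B1=T, B1=F, B2=T, B2=F, B3=T, B4=T, B5=E
input #4, s=4, v=0: events B1->F, B2->T, B3->T, B2->T, B3->T, B2->T, B3->T, B2->T, B3->T, B2->T, B3->T, B2->T, B3->T, B2->T, ...; outcomes B1=F, B2=T, B2=F, B3=T, B4=F, B5=S
input #5, s=4, v=3: events B1->T, B1->F, B2->T, B3->T, B2->T, B3->T, B2->T, B3->T, B2->T, B3->T, B2->T, B3->T, B2->T, B3->T, ...; outcomes B1=T, B1=F, B2=T, B2=F, B3=T, B4=F, B5=S
union over all inputs: B1=T, B1=F, B2=T, B2=F, B3=T, B4=T, B4=F, B5=S, B5=E (9 outcomes)
no size-1 subset reaches all 9 outcomes (best union: 7/9)
size 2: inputs {1, 4} cover all 9 outcomes, and no lexicographically smaller subset of this size does

Answer: 2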